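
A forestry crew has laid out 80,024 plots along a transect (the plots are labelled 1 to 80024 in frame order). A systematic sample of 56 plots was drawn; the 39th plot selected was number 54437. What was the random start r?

k = 80024/56 = 1429
r = 54437 − (39−1)×1429 = 54437 − 54302 = 135

135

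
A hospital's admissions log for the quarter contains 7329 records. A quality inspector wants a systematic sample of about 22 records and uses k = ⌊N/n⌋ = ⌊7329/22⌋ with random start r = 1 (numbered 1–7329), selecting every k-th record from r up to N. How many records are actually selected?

23

k = ⌊7329/22⌋ = 333
Achieved size = ⌊(7329 − 1)/333⌋ + 1 = ⌊7328/333⌋ + 1 = 22 + 1 = 23
(last selection: 1 + 22×333 = 7327 ≤ 7329; next would be 7660 > 7329)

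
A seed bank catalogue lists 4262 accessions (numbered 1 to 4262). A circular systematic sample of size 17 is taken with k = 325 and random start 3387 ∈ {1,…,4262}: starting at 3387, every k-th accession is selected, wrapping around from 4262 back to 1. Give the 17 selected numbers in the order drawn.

3387, 3712, 4037, 100, 425, 750, 1075, 1400, 1725, 2050, 2375, 2700, 3025, 3350, 3675, 4000, 63

Selection 1: 3387
Selection 2: 3387 + 325 = 3712
Selection 3: 3712 + 325 = 4037
Selection 4: 4037 + 325 = 4362 → 4362 − 4262 = 100
Selection 5: 100 + 325 = 425
Selection 6: 425 + 325 = 750
Selection 7: 750 + 325 = 1075
Selection 8: 1075 + 325 = 1400
Selection 9: 1400 + 325 = 1725
Selection 10: 1725 + 325 = 2050
Selection 11: 2050 + 325 = 2375
Selection 12: 2375 + 325 = 2700
Selection 13: 2700 + 325 = 3025
Selection 14: 3025 + 325 = 3350
Selection 15: 3350 + 325 = 3675
Selection 16: 3675 + 325 = 4000
Selection 17: 4000 + 325 = 4325 → 4325 − 4262 = 63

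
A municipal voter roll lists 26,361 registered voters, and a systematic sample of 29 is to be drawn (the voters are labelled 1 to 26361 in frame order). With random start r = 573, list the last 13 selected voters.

15117, 16026, 16935, 17844, 18753, 19662, 20571, 21480, 22389, 23298, 24207, 25116, 26025

k = N/n = 26361/29 = 909
17th selection = 573 + 16×909 = 15117
18th: 15117 + 909 = 16026
19th: 16026 + 909 = 16935
20th: 16935 + 909 = 17844
21st: 17844 + 909 = 18753
22nd: 18753 + 909 = 19662
23rd: 19662 + 909 = 20571
24th: 20571 + 909 = 21480
25th: 21480 + 909 = 22389
26th: 22389 + 909 = 23298
27th: 23298 + 909 = 24207
28th: 24207 + 909 = 25116
29th: 25116 + 909 = 26025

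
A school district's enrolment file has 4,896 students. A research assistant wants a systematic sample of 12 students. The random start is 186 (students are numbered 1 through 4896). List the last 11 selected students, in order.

k = N/n = 4896/12 = 408
2nd selection = 186 + 1×408 = 594
3rd: 594 + 408 = 1002
4th: 1002 + 408 = 1410
5th: 1410 + 408 = 1818
6th: 1818 + 408 = 2226
7th: 2226 + 408 = 2634
8th: 2634 + 408 = 3042
9th: 3042 + 408 = 3450
10th: 3450 + 408 = 3858
11th: 3858 + 408 = 4266
12th: 4266 + 408 = 4674

594, 1002, 1410, 1818, 2226, 2634, 3042, 3450, 3858, 4266, 4674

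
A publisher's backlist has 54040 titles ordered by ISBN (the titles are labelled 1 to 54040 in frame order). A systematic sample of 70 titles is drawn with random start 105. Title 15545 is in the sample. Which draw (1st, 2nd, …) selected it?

k = 54040/70 = 772
position = (15545 − 105)/772 + 1 = 15440/772 + 1 = 20 + 1 = 21

21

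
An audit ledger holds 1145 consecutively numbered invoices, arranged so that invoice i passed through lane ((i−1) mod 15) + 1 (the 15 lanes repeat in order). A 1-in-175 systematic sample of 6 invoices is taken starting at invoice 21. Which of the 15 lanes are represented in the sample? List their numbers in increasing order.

Consecutive selections differ by k = 175, so their lane numbers differ by 175 mod 15 = 10.
gcd(175, 15) = 5, so the sample visits 15/5 = 3 distinct residues mod 15.
Start 21 is lane 6; the lanes hit are 1, 6, 11.

1, 6, 11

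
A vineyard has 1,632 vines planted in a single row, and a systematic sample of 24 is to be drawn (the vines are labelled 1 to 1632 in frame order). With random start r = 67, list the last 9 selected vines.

1087, 1155, 1223, 1291, 1359, 1427, 1495, 1563, 1631

k = N/n = 1632/24 = 68
16th selection = 67 + 15×68 = 1087
17th: 1087 + 68 = 1155
18th: 1155 + 68 = 1223
19th: 1223 + 68 = 1291
20th: 1291 + 68 = 1359
21st: 1359 + 68 = 1427
22nd: 1427 + 68 = 1495
23rd: 1495 + 68 = 1563
24th: 1563 + 68 = 1631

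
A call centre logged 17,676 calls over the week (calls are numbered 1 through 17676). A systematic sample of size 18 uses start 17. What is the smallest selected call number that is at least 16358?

16711

k = 17676/18 = 982
Steps past start: ⌈(16358 − 17)/982⌉ = ⌈16341/982⌉ = 17
Selected call: 17 + 17×982 = 16711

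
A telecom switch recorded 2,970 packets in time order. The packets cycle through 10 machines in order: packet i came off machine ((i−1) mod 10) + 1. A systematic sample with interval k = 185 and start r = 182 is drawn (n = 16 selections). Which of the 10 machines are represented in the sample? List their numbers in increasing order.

2, 7

Consecutive selections differ by k = 185, so their machine numbers differ by 185 mod 10 = 5.
gcd(185, 10) = 5, so the sample visits 10/5 = 2 distinct residues mod 10.
Start 182 is machine 2; the machines hit are 2, 7.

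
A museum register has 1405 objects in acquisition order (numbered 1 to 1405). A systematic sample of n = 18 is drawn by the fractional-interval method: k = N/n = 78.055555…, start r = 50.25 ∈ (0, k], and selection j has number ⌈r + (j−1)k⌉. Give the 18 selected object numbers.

j=1: r + 0k = 50.25 → ⌈·⌉ = 51
j=2: r + 1k = 128.305555… → ⌈·⌉ = 129
j=3: r + 2k = 206.361111… → ⌈·⌉ = 207
j=4: r + 3k = 284.416666… → ⌈·⌉ = 285
j=5: r + 4k = 362.472222… → ⌈·⌉ = 363
j=6: r + 5k = 440.527777… → ⌈·⌉ = 441
j=7: r + 6k = 518.583333… → ⌈·⌉ = 519
j=8: r + 7k = 596.638888… → ⌈·⌉ = 597
j=9: r + 8k = 674.694444… → ⌈·⌉ = 675
j=10: r + 9k = 752.75 → ⌈·⌉ = 753
j=11: r + 10k = 830.805555… → ⌈·⌉ = 831
j=12: r + 11k = 908.861111… → ⌈·⌉ = 909
j=13: r + 12k = 986.916666… → ⌈·⌉ = 987
j=14: r + 13k = 1064.972222… → ⌈·⌉ = 1065
j=15: r + 14k = 1143.027777… → ⌈·⌉ = 1144
j=16: r + 15k = 1221.083333… → ⌈·⌉ = 1222
j=17: r + 16k = 1299.138888… → ⌈·⌉ = 1300
j=18: r + 17k = 1377.194444… → ⌈·⌉ = 1378

51, 129, 207, 285, 363, 441, 519, 597, 675, 753, 831, 909, 987, 1065, 1144, 1222, 1300, 1378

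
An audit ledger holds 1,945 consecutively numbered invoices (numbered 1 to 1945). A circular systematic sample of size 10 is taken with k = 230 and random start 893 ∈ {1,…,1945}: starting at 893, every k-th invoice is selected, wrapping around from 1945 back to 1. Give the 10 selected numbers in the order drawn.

893, 1123, 1353, 1583, 1813, 98, 328, 558, 788, 1018

Selection 1: 893
Selection 2: 893 + 230 = 1123
Selection 3: 1123 + 230 = 1353
Selection 4: 1353 + 230 = 1583
Selection 5: 1583 + 230 = 1813
Selection 6: 1813 + 230 = 2043 → 2043 − 1945 = 98
Selection 7: 98 + 230 = 328
Selection 8: 328 + 230 = 558
Selection 9: 558 + 230 = 788
Selection 10: 788 + 230 = 1018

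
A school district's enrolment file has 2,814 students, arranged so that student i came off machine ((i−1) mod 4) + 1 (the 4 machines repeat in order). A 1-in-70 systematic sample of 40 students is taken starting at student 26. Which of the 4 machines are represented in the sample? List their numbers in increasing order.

Consecutive selections differ by k = 70, so their machine numbers differ by 70 mod 4 = 2.
gcd(70, 4) = 2, so the sample visits 4/2 = 2 distinct residues mod 4.
Start 26 is machine 2; the machines hit are 2, 4.

2, 4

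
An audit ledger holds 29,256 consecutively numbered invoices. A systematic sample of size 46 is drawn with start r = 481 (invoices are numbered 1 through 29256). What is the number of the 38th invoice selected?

24013

k = 29256/46 = 636
38th selection = r + (38−1)·k = 481 + 37×636 = 481 + 23532 = 24013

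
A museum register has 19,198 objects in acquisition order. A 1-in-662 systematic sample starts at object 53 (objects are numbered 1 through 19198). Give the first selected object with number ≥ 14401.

14617

k = 662
Steps past start: ⌈(14401 − 53)/662⌉ = ⌈14348/662⌉ = 22
Selected object: 53 + 22×662 = 14617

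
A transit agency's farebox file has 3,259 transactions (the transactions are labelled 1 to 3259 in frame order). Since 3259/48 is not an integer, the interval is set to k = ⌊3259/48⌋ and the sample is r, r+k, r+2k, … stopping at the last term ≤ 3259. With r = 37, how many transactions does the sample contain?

49

k = ⌊3259/48⌋ = 67
Achieved size = ⌊(3259 − 37)/67⌋ + 1 = ⌊3222/67⌋ + 1 = 48 + 1 = 49
(last selection: 37 + 48×67 = 3253 ≤ 3259; next would be 3320 > 3259)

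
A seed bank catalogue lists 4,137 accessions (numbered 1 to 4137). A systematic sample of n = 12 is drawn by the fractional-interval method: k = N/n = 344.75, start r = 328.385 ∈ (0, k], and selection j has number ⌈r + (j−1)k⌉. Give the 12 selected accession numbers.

329, 674, 1018, 1363, 1708, 2053, 2397, 2742, 3087, 3432, 3776, 4121

j=1: r + 0k = 328.385 → ⌈·⌉ = 329
j=2: r + 1k = 673.135 → ⌈·⌉ = 674
j=3: r + 2k = 1017.885 → ⌈·⌉ = 1018
j=4: r + 3k = 1362.635 → ⌈·⌉ = 1363
j=5: r + 4k = 1707.385 → ⌈·⌉ = 1708
j=6: r + 5k = 2052.135 → ⌈·⌉ = 2053
j=7: r + 6k = 2396.885 → ⌈·⌉ = 2397
j=8: r + 7k = 2741.635 → ⌈·⌉ = 2742
j=9: r + 8k = 3086.385 → ⌈·⌉ = 3087
j=10: r + 9k = 3431.135 → ⌈·⌉ = 3432
j=11: r + 10k = 3775.885 → ⌈·⌉ = 3776
j=12: r + 11k = 4120.635 → ⌈·⌉ = 4121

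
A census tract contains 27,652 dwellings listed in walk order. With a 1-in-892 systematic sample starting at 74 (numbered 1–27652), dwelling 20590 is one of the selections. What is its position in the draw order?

k = 892
position = (20590 − 74)/892 + 1 = 20516/892 + 1 = 23 + 1 = 24

24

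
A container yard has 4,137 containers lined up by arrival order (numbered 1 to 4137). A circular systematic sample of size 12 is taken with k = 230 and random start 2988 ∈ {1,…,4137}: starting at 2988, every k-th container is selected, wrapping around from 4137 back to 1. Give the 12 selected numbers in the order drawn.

Selection 1: 2988
Selection 2: 2988 + 230 = 3218
Selection 3: 3218 + 230 = 3448
Selection 4: 3448 + 230 = 3678
Selection 5: 3678 + 230 = 3908
Selection 6: 3908 + 230 = 4138 → 4138 − 4137 = 1
Selection 7: 1 + 230 = 231
Selection 8: 231 + 230 = 461
Selection 9: 461 + 230 = 691
Selection 10: 691 + 230 = 921
Selection 11: 921 + 230 = 1151
Selection 12: 1151 + 230 = 1381

2988, 3218, 3448, 3678, 3908, 1, 231, 461, 691, 921, 1151, 1381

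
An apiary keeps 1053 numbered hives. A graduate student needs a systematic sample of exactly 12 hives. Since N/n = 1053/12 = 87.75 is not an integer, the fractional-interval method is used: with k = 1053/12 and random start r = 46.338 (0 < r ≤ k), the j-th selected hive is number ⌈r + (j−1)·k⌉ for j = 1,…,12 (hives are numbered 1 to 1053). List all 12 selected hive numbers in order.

j=1: r + 0k = 46.338 → ⌈·⌉ = 47
j=2: r + 1k = 134.088 → ⌈·⌉ = 135
j=3: r + 2k = 221.838 → ⌈·⌉ = 222
j=4: r + 3k = 309.588 → ⌈·⌉ = 310
j=5: r + 4k = 397.338 → ⌈·⌉ = 398
j=6: r + 5k = 485.088 → ⌈·⌉ = 486
j=7: r + 6k = 572.838 → ⌈·⌉ = 573
j=8: r + 7k = 660.588 → ⌈·⌉ = 661
j=9: r + 8k = 748.338 → ⌈·⌉ = 749
j=10: r + 9k = 836.088 → ⌈·⌉ = 837
j=11: r + 10k = 923.838 → ⌈·⌉ = 924
j=12: r + 11k = 1011.588 → ⌈·⌉ = 1012

47, 135, 222, 310, 398, 486, 573, 661, 749, 837, 924, 1012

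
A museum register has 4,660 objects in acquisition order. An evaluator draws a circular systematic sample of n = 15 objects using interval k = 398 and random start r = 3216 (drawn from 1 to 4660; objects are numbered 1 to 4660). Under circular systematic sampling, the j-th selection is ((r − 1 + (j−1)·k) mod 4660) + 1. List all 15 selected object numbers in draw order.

Selection 1: 3216
Selection 2: 3216 + 398 = 3614
Selection 3: 3614 + 398 = 4012
Selection 4: 4012 + 398 = 4410
Selection 5: 4410 + 398 = 4808 → 4808 − 4660 = 148
Selection 6: 148 + 398 = 546
Selection 7: 546 + 398 = 944
Selection 8: 944 + 398 = 1342
Selection 9: 1342 + 398 = 1740
Selection 10: 1740 + 398 = 2138
Selection 11: 2138 + 398 = 2536
Selection 12: 2536 + 398 = 2934
Selection 13: 2934 + 398 = 3332
Selection 14: 3332 + 398 = 3730
Selection 15: 3730 + 398 = 4128

3216, 3614, 4012, 4410, 148, 546, 944, 1342, 1740, 2138, 2536, 2934, 3332, 3730, 4128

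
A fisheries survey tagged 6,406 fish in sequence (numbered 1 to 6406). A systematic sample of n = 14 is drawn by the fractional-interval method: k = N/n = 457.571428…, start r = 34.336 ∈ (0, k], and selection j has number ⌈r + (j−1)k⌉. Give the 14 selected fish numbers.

35, 492, 950, 1408, 1865, 2323, 2780, 3238, 3695, 4153, 4611, 5068, 5526, 5983

j=1: r + 0k = 34.336 → ⌈·⌉ = 35
j=2: r + 1k = 491.907428… → ⌈·⌉ = 492
j=3: r + 2k = 949.478857… → ⌈·⌉ = 950
j=4: r + 3k = 1407.050285… → ⌈·⌉ = 1408
j=5: r + 4k = 1864.621714… → ⌈·⌉ = 1865
j=6: r + 5k = 2322.193142… → ⌈·⌉ = 2323
j=7: r + 6k = 2779.764571… → ⌈·⌉ = 2780
j=8: r + 7k = 3237.336 → ⌈·⌉ = 3238
j=9: r + 8k = 3694.907428… → ⌈·⌉ = 3695
j=10: r + 9k = 4152.478857… → ⌈·⌉ = 4153
j=11: r + 10k = 4610.050285… → ⌈·⌉ = 4611
j=12: r + 11k = 5067.621714… → ⌈·⌉ = 5068
j=13: r + 12k = 5525.193142… → ⌈·⌉ = 5526
j=14: r + 13k = 5982.764571… → ⌈·⌉ = 5983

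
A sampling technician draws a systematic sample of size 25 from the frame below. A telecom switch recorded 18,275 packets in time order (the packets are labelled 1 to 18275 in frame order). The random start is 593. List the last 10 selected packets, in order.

11558, 12289, 13020, 13751, 14482, 15213, 15944, 16675, 17406, 18137

k = N/n = 18275/25 = 731
16th selection = 593 + 15×731 = 11558
17th: 11558 + 731 = 12289
18th: 12289 + 731 = 13020
19th: 13020 + 731 = 13751
20th: 13751 + 731 = 14482
21st: 14482 + 731 = 15213
22nd: 15213 + 731 = 15944
23rd: 15944 + 731 = 16675
24th: 16675 + 731 = 17406
25th: 17406 + 731 = 18137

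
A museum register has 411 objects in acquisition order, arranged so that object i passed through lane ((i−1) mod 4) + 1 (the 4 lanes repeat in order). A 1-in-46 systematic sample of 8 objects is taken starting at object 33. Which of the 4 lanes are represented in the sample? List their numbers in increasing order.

Consecutive selections differ by k = 46, so their lane numbers differ by 46 mod 4 = 2.
gcd(46, 4) = 2, so the sample visits 4/2 = 2 distinct residues mod 4.
Start 33 is lane 1; the lanes hit are 1, 3.

1, 3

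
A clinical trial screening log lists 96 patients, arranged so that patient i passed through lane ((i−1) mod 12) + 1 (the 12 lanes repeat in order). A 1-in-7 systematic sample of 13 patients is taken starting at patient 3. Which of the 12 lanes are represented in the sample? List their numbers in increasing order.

1, 2, 3, 4, 5, 6, 7, 8, 9, 10, 11, 12

Consecutive selections differ by k = 7, so their lane numbers differ by 7 mod 12 = 7.
gcd(7, 12) = 1, so the sample visits 12/1 = 12 distinct residues mod 12.
Start 3 is lane 3; the lanes hit are 1, 2, 3, 4, 5, 6, 7, 8, 9, 10, 11, 12.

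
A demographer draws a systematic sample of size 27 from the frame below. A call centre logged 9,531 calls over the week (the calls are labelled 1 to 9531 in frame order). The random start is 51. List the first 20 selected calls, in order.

51, 404, 757, 1110, 1463, 1816, 2169, 2522, 2875, 3228, 3581, 3934, 4287, 4640, 4993, 5346, 5699, 6052, 6405, 6758

k = N/n = 9531/27 = 353
call 1: 51
call 2: 51 + 353 = 404
call 3: 404 + 353 = 757
call 4: 757 + 353 = 1110
call 5: 1110 + 353 = 1463
call 6: 1463 + 353 = 1816
call 7: 1816 + 353 = 2169
call 8: 2169 + 353 = 2522
call 9: 2522 + 353 = 2875
call 10: 2875 + 353 = 3228
call 11: 3228 + 353 = 3581
call 12: 3581 + 353 = 3934
call 13: 3934 + 353 = 4287
call 14: 4287 + 353 = 4640
call 15: 4640 + 353 = 4993
call 16: 4993 + 353 = 5346
call 17: 5346 + 353 = 5699
call 18: 5699 + 353 = 6052
call 19: 6052 + 353 = 6405
call 20: 6405 + 353 = 6758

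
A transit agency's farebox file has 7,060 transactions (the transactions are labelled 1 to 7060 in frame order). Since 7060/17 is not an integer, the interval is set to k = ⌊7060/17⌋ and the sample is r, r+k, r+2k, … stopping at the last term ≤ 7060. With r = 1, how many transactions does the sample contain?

18

k = ⌊7060/17⌋ = 415
Achieved size = ⌊(7060 − 1)/415⌋ + 1 = ⌊7059/415⌋ + 1 = 17 + 1 = 18
(last selection: 1 + 17×415 = 7056 ≤ 7060; next would be 7471 > 7060)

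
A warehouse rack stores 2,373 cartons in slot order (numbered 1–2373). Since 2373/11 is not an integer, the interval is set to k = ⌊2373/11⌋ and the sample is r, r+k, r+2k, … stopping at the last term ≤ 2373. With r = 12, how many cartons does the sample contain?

11

k = ⌊2373/11⌋ = 215
Achieved size = ⌊(2373 − 12)/215⌋ + 1 = ⌊2361/215⌋ + 1 = 10 + 1 = 11
(last selection: 12 + 10×215 = 2162 ≤ 2373; next would be 2377 > 2373)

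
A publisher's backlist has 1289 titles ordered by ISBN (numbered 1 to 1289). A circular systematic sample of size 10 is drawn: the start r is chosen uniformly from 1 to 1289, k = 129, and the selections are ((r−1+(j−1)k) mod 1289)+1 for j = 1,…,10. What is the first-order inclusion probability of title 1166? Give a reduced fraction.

10/1289

For each position j, as r ranges over 1…1289 the j-th selection hits every title exactly once, so title 1166 is selected for exactly 10 of the 1289 starts.
Inclusion probability = 10/1289.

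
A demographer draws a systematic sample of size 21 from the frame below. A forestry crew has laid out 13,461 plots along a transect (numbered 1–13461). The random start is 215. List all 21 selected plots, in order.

k = N/n = 13461/21 = 641
plot 1: 215
plot 2: 215 + 641 = 856
plot 3: 856 + 641 = 1497
plot 4: 1497 + 641 = 2138
plot 5: 2138 + 641 = 2779
plot 6: 2779 + 641 = 3420
plot 7: 3420 + 641 = 4061
plot 8: 4061 + 641 = 4702
plot 9: 4702 + 641 = 5343
plot 10: 5343 + 641 = 5984
plot 11: 5984 + 641 = 6625
plot 12: 6625 + 641 = 7266
plot 13: 7266 + 641 = 7907
plot 14: 7907 + 641 = 8548
plot 15: 8548 + 641 = 9189
plot 16: 9189 + 641 = 9830
plot 17: 9830 + 641 = 10471
plot 18: 10471 + 641 = 11112
plot 19: 11112 + 641 = 11753
plot 20: 11753 + 641 = 12394
plot 21: 12394 + 641 = 13035

215, 856, 1497, 2138, 2779, 3420, 4061, 4702, 5343, 5984, 6625, 7266, 7907, 8548, 9189, 9830, 10471, 11112, 11753, 12394, 13035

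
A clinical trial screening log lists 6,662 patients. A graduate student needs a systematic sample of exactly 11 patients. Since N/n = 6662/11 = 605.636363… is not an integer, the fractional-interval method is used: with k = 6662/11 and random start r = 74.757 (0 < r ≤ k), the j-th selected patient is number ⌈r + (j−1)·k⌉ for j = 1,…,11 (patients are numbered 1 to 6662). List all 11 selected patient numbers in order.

75, 681, 1287, 1892, 2498, 3103, 3709, 4315, 4920, 5526, 6132

j=1: r + 0k = 74.757 → ⌈·⌉ = 75
j=2: r + 1k = 680.393363… → ⌈·⌉ = 681
j=3: r + 2k = 1286.029727… → ⌈·⌉ = 1287
j=4: r + 3k = 1891.666090… → ⌈·⌉ = 1892
j=5: r + 4k = 2497.302454… → ⌈·⌉ = 2498
j=6: r + 5k = 3102.938818… → ⌈·⌉ = 3103
j=7: r + 6k = 3708.575181… → ⌈·⌉ = 3709
j=8: r + 7k = 4314.211545… → ⌈·⌉ = 4315
j=9: r + 8k = 4919.847909… → ⌈·⌉ = 4920
j=10: r + 9k = 5525.484272… → ⌈·⌉ = 5526
j=11: r + 10k = 6131.120636… → ⌈·⌉ = 6132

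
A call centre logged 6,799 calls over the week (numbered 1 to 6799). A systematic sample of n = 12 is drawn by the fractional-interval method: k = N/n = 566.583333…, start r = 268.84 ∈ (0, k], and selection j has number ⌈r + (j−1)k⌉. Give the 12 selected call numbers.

j=1: r + 0k = 268.84 → ⌈·⌉ = 269
j=2: r + 1k = 835.423333… → ⌈·⌉ = 836
j=3: r + 2k = 1402.006666… → ⌈·⌉ = 1403
j=4: r + 3k = 1968.59 → ⌈·⌉ = 1969
j=5: r + 4k = 2535.173333… → ⌈·⌉ = 2536
j=6: r + 5k = 3101.756666… → ⌈·⌉ = 3102
j=7: r + 6k = 3668.34 → ⌈·⌉ = 3669
j=8: r + 7k = 4234.923333… → ⌈·⌉ = 4235
j=9: r + 8k = 4801.506666… → ⌈·⌉ = 4802
j=10: r + 9k = 5368.09 → ⌈·⌉ = 5369
j=11: r + 10k = 5934.673333… → ⌈·⌉ = 5935
j=12: r + 11k = 6501.256666… → ⌈·⌉ = 6502

269, 836, 1403, 1969, 2536, 3102, 3669, 4235, 4802, 5369, 5935, 6502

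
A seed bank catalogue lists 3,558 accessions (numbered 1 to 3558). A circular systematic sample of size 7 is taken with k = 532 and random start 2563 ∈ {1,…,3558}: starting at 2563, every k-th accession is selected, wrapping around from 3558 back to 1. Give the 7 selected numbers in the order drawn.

2563, 3095, 69, 601, 1133, 1665, 2197

Selection 1: 2563
Selection 2: 2563 + 532 = 3095
Selection 3: 3095 + 532 = 3627 → 3627 − 3558 = 69
Selection 4: 69 + 532 = 601
Selection 5: 601 + 532 = 1133
Selection 6: 1133 + 532 = 1665
Selection 7: 1665 + 532 = 2197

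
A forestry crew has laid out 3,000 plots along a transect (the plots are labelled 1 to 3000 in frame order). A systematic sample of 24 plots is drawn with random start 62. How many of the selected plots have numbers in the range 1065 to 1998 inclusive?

k = 3000/24 = 125
First selection ≥ 1065: 62 + ⌈(1065−62)/125⌉·125 = 62 + 9×125 = 1187
Last selection ≤ 1998: 62 + ⌊(1998−62)/125⌋·125 = 62 + 15×125 = 1937
Count = 15 − 9 + 1 = 7

7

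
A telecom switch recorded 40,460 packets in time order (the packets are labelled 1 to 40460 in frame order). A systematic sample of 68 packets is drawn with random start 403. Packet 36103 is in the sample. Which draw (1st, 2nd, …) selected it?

k = 40460/68 = 595
position = (36103 − 403)/595 + 1 = 35700/595 + 1 = 60 + 1 = 61

61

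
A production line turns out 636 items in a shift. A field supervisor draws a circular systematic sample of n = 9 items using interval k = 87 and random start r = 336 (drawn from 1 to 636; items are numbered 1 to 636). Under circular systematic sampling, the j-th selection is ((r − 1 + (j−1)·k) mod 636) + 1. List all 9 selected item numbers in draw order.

336, 423, 510, 597, 48, 135, 222, 309, 396

Selection 1: 336
Selection 2: 336 + 87 = 423
Selection 3: 423 + 87 = 510
Selection 4: 510 + 87 = 597
Selection 5: 597 + 87 = 684 → 684 − 636 = 48
Selection 6: 48 + 87 = 135
Selection 7: 135 + 87 = 222
Selection 8: 222 + 87 = 309
Selection 9: 309 + 87 = 396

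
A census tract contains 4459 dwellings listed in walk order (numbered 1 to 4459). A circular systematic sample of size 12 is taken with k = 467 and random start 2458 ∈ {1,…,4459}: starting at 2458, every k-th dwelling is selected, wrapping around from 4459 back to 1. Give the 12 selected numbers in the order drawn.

Selection 1: 2458
Selection 2: 2458 + 467 = 2925
Selection 3: 2925 + 467 = 3392
Selection 4: 3392 + 467 = 3859
Selection 5: 3859 + 467 = 4326
Selection 6: 4326 + 467 = 4793 → 4793 − 4459 = 334
Selection 7: 334 + 467 = 801
Selection 8: 801 + 467 = 1268
Selection 9: 1268 + 467 = 1735
Selection 10: 1735 + 467 = 2202
Selection 11: 2202 + 467 = 2669
Selection 12: 2669 + 467 = 3136

2458, 2925, 3392, 3859, 4326, 334, 801, 1268, 1735, 2202, 2669, 3136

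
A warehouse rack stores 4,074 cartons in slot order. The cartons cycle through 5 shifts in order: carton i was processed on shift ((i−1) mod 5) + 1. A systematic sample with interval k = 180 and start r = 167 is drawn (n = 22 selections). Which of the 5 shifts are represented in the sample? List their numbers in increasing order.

2

Consecutive selections differ by k = 180, so their shift numbers differ by 180 mod 5 = 0.
gcd(180, 5) = 5, so the sample visits 5/5 = 1 distinct residues mod 5.
Start 167 is shift 2; the shifts hit are 2.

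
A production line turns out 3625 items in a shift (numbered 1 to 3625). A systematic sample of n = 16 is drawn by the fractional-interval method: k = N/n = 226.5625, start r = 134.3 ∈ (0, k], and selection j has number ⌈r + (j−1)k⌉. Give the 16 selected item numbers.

135, 361, 588, 814, 1041, 1268, 1494, 1721, 1947, 2174, 2400, 2627, 2854, 3080, 3307, 3533

j=1: r + 0k = 134.3 → ⌈·⌉ = 135
j=2: r + 1k = 360.8625 → ⌈·⌉ = 361
j=3: r + 2k = 587.425 → ⌈·⌉ = 588
j=4: r + 3k = 813.9875 → ⌈·⌉ = 814
j=5: r + 4k = 1040.55 → ⌈·⌉ = 1041
j=6: r + 5k = 1267.1125 → ⌈·⌉ = 1268
j=7: r + 6k = 1493.675 → ⌈·⌉ = 1494
j=8: r + 7k = 1720.2375 → ⌈·⌉ = 1721
j=9: r + 8k = 1946.8 → ⌈·⌉ = 1947
j=10: r + 9k = 2173.3625 → ⌈·⌉ = 2174
j=11: r + 10k = 2399.925 → ⌈·⌉ = 2400
j=12: r + 11k = 2626.4875 → ⌈·⌉ = 2627
j=13: r + 12k = 2853.05 → ⌈·⌉ = 2854
j=14: r + 13k = 3079.6125 → ⌈·⌉ = 3080
j=15: r + 14k = 3306.175 → ⌈·⌉ = 3307
j=16: r + 15k = 3532.7375 → ⌈·⌉ = 3533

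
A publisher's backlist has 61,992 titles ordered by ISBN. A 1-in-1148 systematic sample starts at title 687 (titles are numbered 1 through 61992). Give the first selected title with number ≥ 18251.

19055

k = 1148
Steps past start: ⌈(18251 − 687)/1148⌉ = ⌈17564/1148⌉ = 16
Selected title: 687 + 16×1148 = 19055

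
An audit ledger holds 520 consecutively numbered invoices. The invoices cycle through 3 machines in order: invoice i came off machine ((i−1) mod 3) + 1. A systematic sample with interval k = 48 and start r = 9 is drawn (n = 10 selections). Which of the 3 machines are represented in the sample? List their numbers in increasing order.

3

Consecutive selections differ by k = 48, so their machine numbers differ by 48 mod 3 = 0.
gcd(48, 3) = 3, so the sample visits 3/3 = 1 distinct residues mod 3.
Start 9 is machine 3; the machines hit are 3.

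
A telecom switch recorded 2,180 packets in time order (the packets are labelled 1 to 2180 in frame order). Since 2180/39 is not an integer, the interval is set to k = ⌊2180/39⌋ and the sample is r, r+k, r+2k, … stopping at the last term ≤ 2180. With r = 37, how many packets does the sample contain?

k = ⌊2180/39⌋ = 55
Achieved size = ⌊(2180 − 37)/55⌋ + 1 = ⌊2143/55⌋ + 1 = 38 + 1 = 39
(last selection: 37 + 38×55 = 2127 ≤ 2180; next would be 2182 > 2180)

39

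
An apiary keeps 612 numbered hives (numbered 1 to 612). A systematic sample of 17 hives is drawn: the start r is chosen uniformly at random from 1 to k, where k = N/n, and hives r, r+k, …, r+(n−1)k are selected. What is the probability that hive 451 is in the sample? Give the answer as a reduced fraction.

1/36

k = 612/17 = 36.
Hive 451 is selected iff r ≡ 451 (mod 36); exactly one such r in {1,…,36}.
Inclusion probability = 1/36.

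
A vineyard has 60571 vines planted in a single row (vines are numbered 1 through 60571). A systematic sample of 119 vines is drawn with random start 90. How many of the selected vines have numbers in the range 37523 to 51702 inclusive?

k = 60571/119 = 509
First selection ≥ 37523: 90 + ⌈(37523−90)/509⌉·509 = 90 + 74×509 = 37756
Last selection ≤ 51702: 90 + ⌊(51702−90)/509⌋·509 = 90 + 101×509 = 51499
Count = 101 − 74 + 1 = 28

28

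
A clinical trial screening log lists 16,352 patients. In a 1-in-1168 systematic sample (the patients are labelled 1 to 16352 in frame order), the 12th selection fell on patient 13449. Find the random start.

k = 1168
r = 13449 − (12−1)×1168 = 13449 − 12848 = 601

601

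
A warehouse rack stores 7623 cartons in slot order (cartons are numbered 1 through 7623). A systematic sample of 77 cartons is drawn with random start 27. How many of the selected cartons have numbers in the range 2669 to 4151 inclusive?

k = 7623/77 = 99
First selection ≥ 2669: 27 + ⌈(2669−27)/99⌉·99 = 27 + 27×99 = 2700
Last selection ≤ 4151: 27 + ⌊(4151−27)/99⌋·99 = 27 + 41×99 = 4086
Count = 41 − 27 + 1 = 15

15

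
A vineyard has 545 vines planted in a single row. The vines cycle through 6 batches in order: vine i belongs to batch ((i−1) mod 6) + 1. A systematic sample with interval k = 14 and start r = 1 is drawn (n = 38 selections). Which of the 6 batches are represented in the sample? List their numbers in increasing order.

Consecutive selections differ by k = 14, so their batch numbers differ by 14 mod 6 = 2.
gcd(14, 6) = 2, so the sample visits 6/2 = 3 distinct residues mod 6.
Start 1 is batch 1; the batches hit are 1, 3, 5.

1, 3, 5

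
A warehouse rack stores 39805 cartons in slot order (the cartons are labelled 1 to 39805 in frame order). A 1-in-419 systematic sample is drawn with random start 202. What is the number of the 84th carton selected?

34979

k = 419
84th selection = r + (84−1)·k = 202 + 83×419 = 202 + 34777 = 34979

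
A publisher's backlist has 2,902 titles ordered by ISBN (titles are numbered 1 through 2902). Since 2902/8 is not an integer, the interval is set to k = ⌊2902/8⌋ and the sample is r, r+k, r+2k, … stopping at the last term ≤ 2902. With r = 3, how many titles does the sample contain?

9

k = ⌊2902/8⌋ = 362
Achieved size = ⌊(2902 − 3)/362⌋ + 1 = ⌊2899/362⌋ + 1 = 8 + 1 = 9
(last selection: 3 + 8×362 = 2899 ≤ 2902; next would be 3261 > 2902)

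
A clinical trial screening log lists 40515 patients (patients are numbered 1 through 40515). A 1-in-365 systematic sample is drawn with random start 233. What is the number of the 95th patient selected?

k = 365
95th selection = r + (95−1)·k = 233 + 94×365 = 233 + 34310 = 34543

34543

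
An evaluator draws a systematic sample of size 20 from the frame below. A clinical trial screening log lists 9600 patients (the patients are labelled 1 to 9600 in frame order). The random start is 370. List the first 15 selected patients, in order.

370, 850, 1330, 1810, 2290, 2770, 3250, 3730, 4210, 4690, 5170, 5650, 6130, 6610, 7090

k = N/n = 9600/20 = 480
patient 1: 370
patient 2: 370 + 480 = 850
patient 3: 850 + 480 = 1330
patient 4: 1330 + 480 = 1810
patient 5: 1810 + 480 = 2290
patient 6: 2290 + 480 = 2770
patient 7: 2770 + 480 = 3250
patient 8: 3250 + 480 = 3730
patient 9: 3730 + 480 = 4210
patient 10: 4210 + 480 = 4690
patient 11: 4690 + 480 = 5170
patient 12: 5170 + 480 = 5650
patient 13: 5650 + 480 = 6130
patient 14: 6130 + 480 = 6610
patient 15: 6610 + 480 = 7090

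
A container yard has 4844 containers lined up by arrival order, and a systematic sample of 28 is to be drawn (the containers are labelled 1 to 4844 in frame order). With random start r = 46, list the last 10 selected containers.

3160, 3333, 3506, 3679, 3852, 4025, 4198, 4371, 4544, 4717

k = N/n = 4844/28 = 173
19th selection = 46 + 18×173 = 3160
20th: 3160 + 173 = 3333
21st: 3333 + 173 = 3506
22nd: 3506 + 173 = 3679
23rd: 3679 + 173 = 3852
24th: 3852 + 173 = 4025
25th: 4025 + 173 = 4198
26th: 4198 + 173 = 4371
27th: 4371 + 173 = 4544
28th: 4544 + 173 = 4717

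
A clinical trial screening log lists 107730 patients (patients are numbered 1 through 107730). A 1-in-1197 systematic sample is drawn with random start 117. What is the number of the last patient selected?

106650

k = 1197
90th selection = r + (90−1)·k = 117 + 89×1197 = 117 + 106533 = 106650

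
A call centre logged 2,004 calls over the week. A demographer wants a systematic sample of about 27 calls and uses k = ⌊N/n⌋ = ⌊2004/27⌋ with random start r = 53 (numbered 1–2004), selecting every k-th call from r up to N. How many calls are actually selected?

27

k = ⌊2004/27⌋ = 74
Achieved size = ⌊(2004 − 53)/74⌋ + 1 = ⌊1951/74⌋ + 1 = 26 + 1 = 27
(last selection: 53 + 26×74 = 1977 ≤ 2004; next would be 2051 > 2004)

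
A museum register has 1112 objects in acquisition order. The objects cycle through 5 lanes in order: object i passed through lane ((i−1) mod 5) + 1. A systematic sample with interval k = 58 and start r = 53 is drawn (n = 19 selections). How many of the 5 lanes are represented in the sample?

5

Consecutive selections differ by k = 58, so their lane numbers differ by 58 mod 5 = 3.
gcd(58, 5) = 1, so the sample visits 5/1 = 5 distinct residues mod 5.
Start 53 is lane 3; the lanes hit are 1, 2, 3, 4, 5.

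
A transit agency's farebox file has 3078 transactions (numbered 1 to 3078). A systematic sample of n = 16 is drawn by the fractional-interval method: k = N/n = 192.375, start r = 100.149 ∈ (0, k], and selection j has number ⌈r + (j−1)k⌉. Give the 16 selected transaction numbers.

101, 293, 485, 678, 870, 1063, 1255, 1447, 1640, 1832, 2024, 2217, 2409, 2602, 2794, 2986

j=1: r + 0k = 100.149 → ⌈·⌉ = 101
j=2: r + 1k = 292.524 → ⌈·⌉ = 293
j=3: r + 2k = 484.899 → ⌈·⌉ = 485
j=4: r + 3k = 677.274 → ⌈·⌉ = 678
j=5: r + 4k = 869.649 → ⌈·⌉ = 870
j=6: r + 5k = 1062.024 → ⌈·⌉ = 1063
j=7: r + 6k = 1254.399 → ⌈·⌉ = 1255
j=8: r + 7k = 1446.774 → ⌈·⌉ = 1447
j=9: r + 8k = 1639.149 → ⌈·⌉ = 1640
j=10: r + 9k = 1831.524 → ⌈·⌉ = 1832
j=11: r + 10k = 2023.899 → ⌈·⌉ = 2024
j=12: r + 11k = 2216.274 → ⌈·⌉ = 2217
j=13: r + 12k = 2408.649 → ⌈·⌉ = 2409
j=14: r + 13k = 2601.024 → ⌈·⌉ = 2602
j=15: r + 14k = 2793.399 → ⌈·⌉ = 2794
j=16: r + 15k = 2985.774 → ⌈·⌉ = 2986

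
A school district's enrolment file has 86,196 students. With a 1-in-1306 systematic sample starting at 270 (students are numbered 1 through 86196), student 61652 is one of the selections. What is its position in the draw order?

k = 1306
position = (61652 − 270)/1306 + 1 = 61382/1306 + 1 = 47 + 1 = 48

48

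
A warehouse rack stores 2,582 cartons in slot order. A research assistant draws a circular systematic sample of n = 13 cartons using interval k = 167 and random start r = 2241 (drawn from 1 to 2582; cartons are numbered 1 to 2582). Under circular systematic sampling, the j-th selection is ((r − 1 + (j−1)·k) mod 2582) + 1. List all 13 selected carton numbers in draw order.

2241, 2408, 2575, 160, 327, 494, 661, 828, 995, 1162, 1329, 1496, 1663

Selection 1: 2241
Selection 2: 2241 + 167 = 2408
Selection 3: 2408 + 167 = 2575
Selection 4: 2575 + 167 = 2742 → 2742 − 2582 = 160
Selection 5: 160 + 167 = 327
Selection 6: 327 + 167 = 494
Selection 7: 494 + 167 = 661
Selection 8: 661 + 167 = 828
Selection 9: 828 + 167 = 995
Selection 10: 995 + 167 = 1162
Selection 11: 1162 + 167 = 1329
Selection 12: 1329 + 167 = 1496
Selection 13: 1496 + 167 = 1663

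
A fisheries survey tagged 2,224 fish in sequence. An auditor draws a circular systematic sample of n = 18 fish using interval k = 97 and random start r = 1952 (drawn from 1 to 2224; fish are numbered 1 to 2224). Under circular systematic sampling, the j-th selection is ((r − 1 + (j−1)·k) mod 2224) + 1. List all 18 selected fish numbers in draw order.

1952, 2049, 2146, 19, 116, 213, 310, 407, 504, 601, 698, 795, 892, 989, 1086, 1183, 1280, 1377

Selection 1: 1952
Selection 2: 1952 + 97 = 2049
Selection 3: 2049 + 97 = 2146
Selection 4: 2146 + 97 = 2243 → 2243 − 2224 = 19
Selection 5: 19 + 97 = 116
Selection 6: 116 + 97 = 213
Selection 7: 213 + 97 = 310
Selection 8: 310 + 97 = 407
Selection 9: 407 + 97 = 504
Selection 10: 504 + 97 = 601
Selection 11: 601 + 97 = 698
Selection 12: 698 + 97 = 795
Selection 13: 795 + 97 = 892
Selection 14: 892 + 97 = 989
Selection 15: 989 + 97 = 1086
Selection 16: 1086 + 97 = 1183
Selection 17: 1183 + 97 = 1280
Selection 18: 1280 + 97 = 1377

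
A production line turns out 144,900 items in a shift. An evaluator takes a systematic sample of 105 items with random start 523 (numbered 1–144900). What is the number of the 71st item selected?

97123

k = 144900/105 = 1380
71st selection = r + (71−1)·k = 523 + 70×1380 = 523 + 96600 = 97123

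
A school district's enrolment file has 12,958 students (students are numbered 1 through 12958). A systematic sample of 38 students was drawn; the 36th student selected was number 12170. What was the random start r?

235

k = 12958/38 = 341
r = 12170 − (36−1)×341 = 12170 − 11935 = 235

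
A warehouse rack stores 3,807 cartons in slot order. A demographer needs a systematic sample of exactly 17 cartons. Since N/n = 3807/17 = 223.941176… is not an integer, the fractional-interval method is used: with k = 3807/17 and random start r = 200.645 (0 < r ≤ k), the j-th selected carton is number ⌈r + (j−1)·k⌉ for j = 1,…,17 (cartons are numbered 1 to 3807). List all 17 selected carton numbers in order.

201, 425, 649, 873, 1097, 1321, 1545, 1769, 1993, 2217, 2441, 2664, 2888, 3112, 3336, 3560, 3784

j=1: r + 0k = 200.645 → ⌈·⌉ = 201
j=2: r + 1k = 424.586176… → ⌈·⌉ = 425
j=3: r + 2k = 648.527352… → ⌈·⌉ = 649
j=4: r + 3k = 872.468529… → ⌈·⌉ = 873
j=5: r + 4k = 1096.409705… → ⌈·⌉ = 1097
j=6: r + 5k = 1320.350882… → ⌈·⌉ = 1321
j=7: r + 6k = 1544.292058… → ⌈·⌉ = 1545
j=8: r + 7k = 1768.233235… → ⌈·⌉ = 1769
j=9: r + 8k = 1992.174411… → ⌈·⌉ = 1993
j=10: r + 9k = 2216.115588… → ⌈·⌉ = 2217
j=11: r + 10k = 2440.056764… → ⌈·⌉ = 2441
j=12: r + 11k = 2663.997941… → ⌈·⌉ = 2664
j=13: r + 12k = 2887.939117… → ⌈·⌉ = 2888
j=14: r + 13k = 3111.880294… → ⌈·⌉ = 3112
j=15: r + 14k = 3335.821470… → ⌈·⌉ = 3336
j=16: r + 15k = 3559.762647… → ⌈·⌉ = 3560
j=17: r + 16k = 3783.703823… → ⌈·⌉ = 3784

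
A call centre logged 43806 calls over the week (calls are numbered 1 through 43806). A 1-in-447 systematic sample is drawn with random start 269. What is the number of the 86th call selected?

k = 447
86th selection = r + (86−1)·k = 269 + 85×447 = 269 + 37995 = 38264

38264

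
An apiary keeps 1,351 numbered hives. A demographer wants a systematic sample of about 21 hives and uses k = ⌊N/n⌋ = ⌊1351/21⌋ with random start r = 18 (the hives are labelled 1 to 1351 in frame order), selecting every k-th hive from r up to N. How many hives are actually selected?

k = ⌊1351/21⌋ = 64
Achieved size = ⌊(1351 − 18)/64⌋ + 1 = ⌊1333/64⌋ + 1 = 20 + 1 = 21
(last selection: 18 + 20×64 = 1298 ≤ 1351; next would be 1362 > 1351)

21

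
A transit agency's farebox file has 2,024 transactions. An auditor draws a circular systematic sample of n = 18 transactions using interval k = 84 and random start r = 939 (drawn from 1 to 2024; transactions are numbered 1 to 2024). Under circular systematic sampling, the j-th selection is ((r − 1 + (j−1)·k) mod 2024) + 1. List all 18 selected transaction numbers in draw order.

939, 1023, 1107, 1191, 1275, 1359, 1443, 1527, 1611, 1695, 1779, 1863, 1947, 7, 91, 175, 259, 343

Selection 1: 939
Selection 2: 939 + 84 = 1023
Selection 3: 1023 + 84 = 1107
Selection 4: 1107 + 84 = 1191
Selection 5: 1191 + 84 = 1275
Selection 6: 1275 + 84 = 1359
Selection 7: 1359 + 84 = 1443
Selection 8: 1443 + 84 = 1527
Selection 9: 1527 + 84 = 1611
Selection 10: 1611 + 84 = 1695
Selection 11: 1695 + 84 = 1779
Selection 12: 1779 + 84 = 1863
Selection 13: 1863 + 84 = 1947
Selection 14: 1947 + 84 = 2031 → 2031 − 2024 = 7
Selection 15: 7 + 84 = 91
Selection 16: 91 + 84 = 175
Selection 17: 175 + 84 = 259
Selection 18: 259 + 84 = 343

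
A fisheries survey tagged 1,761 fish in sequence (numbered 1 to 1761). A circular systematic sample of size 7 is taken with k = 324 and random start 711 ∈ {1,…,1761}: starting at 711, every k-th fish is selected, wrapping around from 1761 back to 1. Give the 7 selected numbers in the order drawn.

Selection 1: 711
Selection 2: 711 + 324 = 1035
Selection 3: 1035 + 324 = 1359
Selection 4: 1359 + 324 = 1683
Selection 5: 1683 + 324 = 2007 → 2007 − 1761 = 246
Selection 6: 246 + 324 = 570
Selection 7: 570 + 324 = 894

711, 1035, 1359, 1683, 246, 570, 894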